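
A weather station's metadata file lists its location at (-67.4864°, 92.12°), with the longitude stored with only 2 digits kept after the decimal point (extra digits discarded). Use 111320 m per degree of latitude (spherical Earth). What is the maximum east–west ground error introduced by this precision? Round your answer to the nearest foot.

1398 feet

Truncating at 2 decimal places can drop up to a full unit in the last place, so the longitude may be off by as much as 0.01°.
At latitude 67.4864° a degree of longitude spans 111320 m × cos 67.4864° = 111320 × 0.3829 ≈ 42624.7 m.
East–west error: 0.01° × 42624.7 m/° ≈ 426.247 m.
In feet: 426.247 m ÷ 0.3048 ≈ 1398.4 ft.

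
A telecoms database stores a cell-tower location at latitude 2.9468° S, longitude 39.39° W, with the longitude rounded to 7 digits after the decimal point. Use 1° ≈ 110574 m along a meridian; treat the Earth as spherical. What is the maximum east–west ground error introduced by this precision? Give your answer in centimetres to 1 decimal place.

0.6 centimetres

Rounding to 7 decimal places leaves the longitude within ±5e-08° of the true value.
At latitude 2.9468° a degree of longitude spans 110574 m × cos 2.9468° = 110574 × 0.9987 ≈ 110428 m.
Maximum E–W displacement: 5e-08 × 110428 = 0.00552139 m.
That is 0.00552139 m = 0.55214 cm.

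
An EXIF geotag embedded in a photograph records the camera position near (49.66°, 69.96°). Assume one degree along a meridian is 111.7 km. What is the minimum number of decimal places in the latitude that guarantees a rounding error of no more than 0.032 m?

7

One degree of latitude covers 111700 m.
N decimal places → at most half a unit in the last place, 0.5 × 10⁻ᴺ° = 111700/2 × 10⁻ᴺ m.
Need 0.5 × 111700 × 10⁻ᴺ ≤ 0.032 → 10⁻ᴺ ≤ 5.730e-07, so N ≥ 6.24.
N = 6 would give 0.0558 m (too coarse); N = 7 gives 0.00558 m ≤ 0.032 m.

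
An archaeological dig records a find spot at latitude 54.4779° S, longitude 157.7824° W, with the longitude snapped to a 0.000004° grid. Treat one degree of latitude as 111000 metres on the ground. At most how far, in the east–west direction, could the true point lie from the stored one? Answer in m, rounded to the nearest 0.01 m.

With a 0.000004° grid the true value lies within half a step, ±0.000004°/2 = ±2e-06°, of the stored one.
Parallels shrink by cos φ, so at 54.4779° a degree of longitude is 111000 × 0.5810 ≈ 64492.9 m.
Maximum E–W displacement: 2e-06 × 64492.9 = 0.128986 m.

0.13 m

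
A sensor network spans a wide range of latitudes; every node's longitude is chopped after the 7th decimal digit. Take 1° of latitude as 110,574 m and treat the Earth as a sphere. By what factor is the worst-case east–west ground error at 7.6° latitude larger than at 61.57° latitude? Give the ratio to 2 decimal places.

Truncating at 7 decimal places can drop up to a full unit in the last place, so the longitude may be off by as much as 1e-07°.
At 7.6°: 1e-07° × 110574 × cos 7.6° = 1e-07 × 110574 × 0.9912 ≈ 0.01096 m.
Error at 61.57° = 1e-07° × 110574 × cos 61.57° ≈ 0.011057 × 0.4761 = 0.0052643 m.
The ratio reduces to cos 7.6° / cos 61.57° = 0.9912/0.4761 ≈ 2.0820.

2.08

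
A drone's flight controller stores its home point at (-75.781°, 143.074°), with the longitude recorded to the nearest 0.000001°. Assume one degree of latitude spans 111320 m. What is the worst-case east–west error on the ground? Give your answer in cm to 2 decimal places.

Rounding to 6 decimal places leaves the longitude within ±5e-07° of the true value.
Parallels shrink by cos φ, so at 75.781° a degree of longitude is 111320 × 0.2456 ≈ 27343.4 m.
Maximum E–W displacement: 5e-07 × 27343.4 = 0.0136717 m.
That is 0.0136717 m = 1.3672 cm.

1.37 cm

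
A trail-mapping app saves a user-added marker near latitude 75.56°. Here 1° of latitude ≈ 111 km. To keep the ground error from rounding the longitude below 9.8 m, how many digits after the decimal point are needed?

4 decimal places

At 75.56° one degree of longitude covers 111000 × cos 75.56° ≈ 111000 × 0.2494 ≈ 27679.6 m.
N decimal places → at most half a unit in the last place, 0.5 × 10⁻ᴺ° = 27679.6/2 × 10⁻ᴺ m.
Need 0.5 × 27679.6 × 10⁻ᴺ ≤ 9.8 → 10⁻ᴺ ≤ 7.081e-04, so N ≥ 3.15.
At 3 places the error can reach 13.8 m, but 4 places keeps it to 1.38 m.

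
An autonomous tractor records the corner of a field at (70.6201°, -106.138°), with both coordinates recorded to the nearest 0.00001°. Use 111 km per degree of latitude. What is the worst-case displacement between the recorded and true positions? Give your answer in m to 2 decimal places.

0.58 m

Rounding to 5 decimal places leaves each coordinate within ±5e-06° of the true value.
North–south component: 5e-06° × 111000 = 0.555 m.
East–west component at 70.6201°: 5e-06° × 111000 × cos 70.6201° ≈ 5e-06 × 36833.2 ≈ 0.184166 m.
Combining orthogonally: (0.555² + 0.184166²)^½ ≈ 0.584758 m.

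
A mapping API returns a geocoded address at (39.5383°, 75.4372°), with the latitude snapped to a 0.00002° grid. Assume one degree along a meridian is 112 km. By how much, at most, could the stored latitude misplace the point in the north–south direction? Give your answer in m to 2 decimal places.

With a 0.00002° grid the true value lies within half a step, ±0.00002°/2 = ±1e-05°, of the stored one.
So the N–S error is at most 1e-05 × 112000 = 1.12 m.

1.12 m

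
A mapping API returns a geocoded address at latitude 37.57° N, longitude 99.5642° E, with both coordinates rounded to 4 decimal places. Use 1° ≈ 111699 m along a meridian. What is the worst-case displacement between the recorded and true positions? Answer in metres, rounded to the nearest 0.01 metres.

7.13 metres

Rounding to 4 decimal places leaves each coordinate within ±5e-05° of the true value.
N–S: 5e-05° × 111699 m/° = 5.58495 m.
E–W at 37.57°: 5e-05° × 111699 × cos 37.57° = 5e-05 × 111699 × 0.7926 ≈ 4.42668 m.
The two errors are perpendicular, so the maximum displacement is √(5.58495² + 4.42668²) ≈ 7.12651 m.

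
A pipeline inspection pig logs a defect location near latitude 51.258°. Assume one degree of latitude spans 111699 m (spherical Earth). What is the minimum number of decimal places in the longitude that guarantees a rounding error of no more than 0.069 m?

6 decimal places

At 51.258° one degree of longitude covers 111699 × cos 51.258° ≈ 111699 × 0.6258 ≈ 69902.9 m.
N decimal places → at most half a unit in the last place, 0.5 × 10⁻ᴺ° = 69902.9/2 × 10⁻ᴺ m.
Need 0.5 × 69902.9 × 10⁻ᴺ ≤ 0.069 → 10⁻ᴺ ≤ 1.974e-06, so N ≥ 5.70.
At 5 places the error can reach 0.35 m, but 6 places keeps it to 0.035 m.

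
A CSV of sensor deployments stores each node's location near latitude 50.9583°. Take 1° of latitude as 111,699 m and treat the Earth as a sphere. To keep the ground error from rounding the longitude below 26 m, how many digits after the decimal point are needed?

4 decimal places

At 50.9583° one degree of longitude covers 111699 × cos 50.9583° ≈ 111699 × 0.6299 ≈ 70357.6 m.
With N decimal places the half-ulp bound is 0.5·10⁻ᴺ°, or 0.5·10⁻ᴺ × 70357.6 m on the ground.
Setting 35178.8 × 10⁻ᴺ ≤ 26 gives 10ᴺ ≥ 1353, i.e. N ≥ 3.13.
At 3 places the error can reach 35.2 m, but 4 places keeps it to 3.52 m.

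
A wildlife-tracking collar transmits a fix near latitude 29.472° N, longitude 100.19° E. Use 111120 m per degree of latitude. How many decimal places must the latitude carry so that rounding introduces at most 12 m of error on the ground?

One degree of latitude covers 111120 m.
N decimal places → at most half a unit in the last place, 0.5 × 10⁻ᴺ° = 111120/2 × 10⁻ᴺ m.
Setting 55560 × 10⁻ᴺ ≤ 12 gives 10ᴺ ≥ 4630, i.e. N ≥ 3.67.
At 3 places the error can reach 55.6 m, but 4 places keeps it to 5.56 m.

4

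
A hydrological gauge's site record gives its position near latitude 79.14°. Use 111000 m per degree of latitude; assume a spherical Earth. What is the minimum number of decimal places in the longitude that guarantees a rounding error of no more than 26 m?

At 79.14° one degree of longitude covers 111000 × cos 79.14° ≈ 111000 × 0.1884 ≈ 20913.5 m.
N decimal places → at most half a unit in the last place, 0.5 × 10⁻ᴺ° = 20913.5/2 × 10⁻ᴺ m.
Need 0.5 × 20913.5 × 10⁻ᴺ ≤ 26 → 10⁻ᴺ ≤ 2.486e-03, so N ≥ 2.60.
At 2 places the error can reach 105 m, but 3 places keeps it to 10.5 m.

3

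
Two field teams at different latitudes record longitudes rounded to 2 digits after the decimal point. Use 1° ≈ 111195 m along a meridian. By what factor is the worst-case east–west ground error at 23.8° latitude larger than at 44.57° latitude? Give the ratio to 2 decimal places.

1.28

Rounding to 2 decimal places leaves the longitude within ±0.005° of the true value.
At 23.8°: 0.005° × 111195 × cos 23.8° = 0.005 × 111195 × 0.9150 ≈ 508.69 m.
At 44.57°: 0.005° × 111195 × cos 44.57° = 0.005 × 111195 × 0.7124 ≈ 396.07 m.
Ratio: 508.69 / 396.07 = cos 23.8° / cos 44.57° ≈ 1.2843.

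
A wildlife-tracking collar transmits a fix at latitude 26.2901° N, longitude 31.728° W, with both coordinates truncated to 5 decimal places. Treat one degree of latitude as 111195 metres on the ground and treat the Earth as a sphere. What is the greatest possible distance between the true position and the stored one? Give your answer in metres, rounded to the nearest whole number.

1 metres

Truncating at 5 decimal places can drop up to a full unit in the last place, so each coordinate may be off by as much as 1e-05°.
Latitude error → 1e-05 × 111195 = 1.11195 m along the meridian.
Longitude error → 1e-05 × 111195 × cos 26.2901° = 1e-05 × 111195 × 0.8966 ≈ 0.996933 m.
Combining orthogonally: (1.11195² + 0.996933²)^½ ≈ 1.49342 m.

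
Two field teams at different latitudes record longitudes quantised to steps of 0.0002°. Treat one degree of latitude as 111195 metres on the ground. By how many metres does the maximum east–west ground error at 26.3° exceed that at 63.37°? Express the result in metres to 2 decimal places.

With a 0.0002° grid the true value lies within half a step, ±0.0002°/2 = ±0.0001°, of the stored one.
At 26.3°: 0.0001° × 111195 × cos 26.3° = 0.0001 × 111195 × 0.8965 ≈ 9.9685 m.
Error at 63.37° = 0.0001° × 111195 × cos 63.37° ≈ 11.12 × 0.4482 = 4.9841 m.
So the lower-latitude error exceeds the higher by 9.9685 − 4.9841 = 4.9844 m.

4.98 metres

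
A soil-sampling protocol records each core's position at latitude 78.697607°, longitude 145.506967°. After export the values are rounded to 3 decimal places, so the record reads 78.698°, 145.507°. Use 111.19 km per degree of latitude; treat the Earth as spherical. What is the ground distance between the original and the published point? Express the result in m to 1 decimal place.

43.7 m

The latitude changed by -0.000393° and the longitude by -0.000033°.
North–south shift: -0.000393 × 111190 = -43.6977 m.
East–west at this latitude: -0.000033° × 111190 × cos 78.698° ≈ -0.000033 × 21791.1 = -0.719105 m.
Combined displacement = (43.6977² + 0.719105²)^½ ≈ 43.7036 m.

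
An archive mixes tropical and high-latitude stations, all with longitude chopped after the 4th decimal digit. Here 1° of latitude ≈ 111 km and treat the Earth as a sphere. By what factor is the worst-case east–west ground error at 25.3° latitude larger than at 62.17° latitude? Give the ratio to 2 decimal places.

Truncating at 4 decimal places can drop up to a full unit in the last place, so the longitude may be off by as much as 0.0001°.
At 25.3°: 0.0001° × 111000 × cos 25.3° = 0.0001 × 111000 × 0.9041 ≈ 10.035 m.
Error at 62.17° = 0.0001° × 111000 × cos 62.17° ≈ 11.1 × 0.4668 = 5.182 m.
Ratio: 10.035 / 5.182 = cos 25.3° / cos 62.17° ≈ 1.9366.

1.94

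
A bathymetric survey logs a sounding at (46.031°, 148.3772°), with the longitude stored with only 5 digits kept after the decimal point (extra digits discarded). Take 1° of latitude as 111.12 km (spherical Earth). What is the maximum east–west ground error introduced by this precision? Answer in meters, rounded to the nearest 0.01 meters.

0.77 meters

Truncating at 5 decimal places can drop up to a full unit in the last place, so the longitude may be off by as much as 1e-05°.
Parallels shrink by cos φ, so at 46.031° a degree of longitude is 111120 × 0.6943 ≈ 77147.2 m.
East–west error: 1e-05° × 77147.2 m/° ≈ 0.771472 m.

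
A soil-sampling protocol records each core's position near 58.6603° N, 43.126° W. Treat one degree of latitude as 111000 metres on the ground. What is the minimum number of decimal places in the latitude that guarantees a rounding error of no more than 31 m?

One degree of latitude covers 111000 m.
With N decimal places the half-ulp bound is 0.5·10⁻ᴺ°, or 0.5·10⁻ᴺ × 111000 m on the ground.
Setting 55500 × 10⁻ᴺ ≤ 31 gives 10ᴺ ≥ 1790, i.e. N ≥ 3.25.
N = 3 would give 55.5 m (too coarse); N = 4 gives 5.55 m ≤ 31 m.

4 decimal places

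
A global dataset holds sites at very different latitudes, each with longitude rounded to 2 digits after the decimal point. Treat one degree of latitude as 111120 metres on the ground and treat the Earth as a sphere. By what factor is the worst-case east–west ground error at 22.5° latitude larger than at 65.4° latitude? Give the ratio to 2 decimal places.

Rounding to 2 decimal places leaves the longitude within ±0.005° of the true value.
Error at 22.5° = 0.005° × 111120 × cos 22.5° ≈ 555.6 × 0.9239 = 513.31 m.
Error at 65.4° = 0.005° × 111120 × cos 65.4° ≈ 555.6 × 0.4163 = 231.29 m.
The ratio reduces to cos 22.5° / cos 65.4° = 0.9239/0.4163 ≈ 2.2194.

2.22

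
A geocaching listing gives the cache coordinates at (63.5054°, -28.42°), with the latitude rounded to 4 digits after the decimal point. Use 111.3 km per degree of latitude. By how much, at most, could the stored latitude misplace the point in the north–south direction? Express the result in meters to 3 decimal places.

5.565 meters

Rounding to 4 decimal places leaves the latitude within ±5e-05° of the true value.
Along the meridian that is 5e-05° × 111300 m/° = 5.565 m.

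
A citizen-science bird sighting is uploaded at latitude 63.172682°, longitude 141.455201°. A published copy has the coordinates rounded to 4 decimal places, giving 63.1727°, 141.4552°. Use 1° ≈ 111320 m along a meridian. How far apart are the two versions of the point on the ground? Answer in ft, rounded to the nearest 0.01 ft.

The latitude changed by -0.000018° and the longitude by +0.000001°.
North–south shift: -0.000018 × 111320 = -2.00376 m.
E–W at 63.1727°: 0.000001° × 111320 × cos 63.1727° = 0.000001 × 111320 × 0.4513 ≈ 0.050239 m.
Combined displacement = (2.00376² + 0.050239²)^½ ≈ 2.00439 m.
In feet: 2.00439 m ÷ 0.3048 ≈ 6.5761 ft.

6.58 ft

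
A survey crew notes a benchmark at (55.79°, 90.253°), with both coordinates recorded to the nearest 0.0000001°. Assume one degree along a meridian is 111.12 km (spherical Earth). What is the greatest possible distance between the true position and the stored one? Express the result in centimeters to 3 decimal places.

0.637 centimeters

Rounding to 7 decimal places leaves each coordinate within ±5e-08° of the true value.
North–south component: 5e-08° × 111120 = 0.005556 m.
E–W at 55.79°: 5e-08° × 111120 × cos 55.79° = 5e-08 × 111120 × 0.5622 ≈ 0.00312374 m.
Combining orthogonally: (0.005556² + 0.00312374²)^½ ≈ 0.00637392 m.
That is 0.00637392 m = 0.63739 cm.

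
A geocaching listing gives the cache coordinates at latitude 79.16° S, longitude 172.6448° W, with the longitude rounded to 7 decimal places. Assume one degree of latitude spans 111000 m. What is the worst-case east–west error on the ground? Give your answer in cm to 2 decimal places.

0.10 cm

Rounding to 7 decimal places leaves the longitude within ±5e-08° of the true value.
At latitude 79.16° a degree of longitude spans 111000 m × cos 79.16° = 111000 × 0.1881 ≈ 20875.4 m.
So at most 5e-08° × 20875.4 ≈ 0.00104377 m east–west.
That is 0.00104377 m = 0.10438 cm.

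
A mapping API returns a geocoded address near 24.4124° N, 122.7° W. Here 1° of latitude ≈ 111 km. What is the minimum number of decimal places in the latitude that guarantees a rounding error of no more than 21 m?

One degree of latitude covers 111000 m.
N decimal places → at most half a unit in the last place, 0.5 × 10⁻ᴺ° = 111000/2 × 10⁻ᴺ m.
Setting 55500 × 10⁻ᴺ ≤ 21 gives 10ᴺ ≥ 2643, i.e. N ≥ 3.42.
So 4 decimal places suffice (5.55 m); 3 would allow up to 55.5 m.

4 decimal places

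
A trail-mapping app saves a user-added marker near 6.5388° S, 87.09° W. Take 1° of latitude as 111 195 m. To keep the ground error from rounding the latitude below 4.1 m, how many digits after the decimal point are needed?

5 decimal places

One degree of latitude covers 111195 m.
N decimal places → at most half a unit in the last place, 0.5 × 10⁻ᴺ° = 111195/2 × 10⁻ᴺ m.
Need 0.5 × 111195 × 10⁻ᴺ ≤ 4.1 → 10⁻ᴺ ≤ 7.374e-05, so N ≥ 4.13.
At 4 places the error can reach 5.56 m, but 5 places keeps it to 0.556 m.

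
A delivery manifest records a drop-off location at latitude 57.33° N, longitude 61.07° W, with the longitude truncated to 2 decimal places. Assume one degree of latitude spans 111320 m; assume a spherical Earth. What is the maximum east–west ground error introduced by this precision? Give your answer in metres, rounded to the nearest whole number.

601 metres

Truncating at 2 decimal places can drop up to a full unit in the last place, so the longitude may be off by as much as 0.01°.
Parallels shrink by cos φ, so at 57.33° a degree of longitude is 111320 × 0.5398 ≈ 60090.5 m.
East–west error: 0.01° × 60090.5 m/° ≈ 600.905 m.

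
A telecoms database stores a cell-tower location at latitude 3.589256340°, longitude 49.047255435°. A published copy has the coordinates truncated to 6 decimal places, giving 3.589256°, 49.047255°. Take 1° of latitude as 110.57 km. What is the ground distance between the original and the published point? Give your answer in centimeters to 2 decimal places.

The latitude changed by +0.000000340° and the longitude by +0.000000435°.
N–S: 0.000000340° × 110570 m/° = 0.0375938 m.
E–W at 3.58926°: 0.000000435° × 110570 × cos 3.58926° = 0.000000435 × 110570 × 0.9980 ≈ 0.0480036 m.
Distance: √(0.0375938² + 0.0480036²) ≈ 0.0609725 m.
That is 0.0609725 m = 6.0972 cm.

6.10 centimeters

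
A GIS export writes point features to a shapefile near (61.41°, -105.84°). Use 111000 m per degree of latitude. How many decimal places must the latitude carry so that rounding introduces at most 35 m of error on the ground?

One degree of latitude covers 111000 m.
With N decimal places the half-ulp bound is 0.5·10⁻ᴺ°, or 0.5·10⁻ᴺ × 111000 m on the ground.
Need 0.5 × 111000 × 10⁻ᴺ ≤ 35 → 10⁻ᴺ ≤ 6.306e-04, so N ≥ 3.20.
So 4 decimal places suffice (5.55 m); 3 would allow up to 55.5 m.

4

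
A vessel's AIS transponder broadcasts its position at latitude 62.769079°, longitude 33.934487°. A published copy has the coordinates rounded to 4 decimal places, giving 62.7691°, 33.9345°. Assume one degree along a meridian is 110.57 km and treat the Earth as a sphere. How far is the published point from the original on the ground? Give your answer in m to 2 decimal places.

The latitude changed by -0.000021° and the longitude by -0.000013°.
N–S: -0.000021° × 110570 m/° = -2.32197 m.
East–west at this latitude: -0.000013° × 110570 × cos 62.7691° ≈ -0.000013 × 50594.3 = -0.657727 m.
Distance: √(2.32197² + 0.657727²) ≈ 2.41333 m.

2.41 m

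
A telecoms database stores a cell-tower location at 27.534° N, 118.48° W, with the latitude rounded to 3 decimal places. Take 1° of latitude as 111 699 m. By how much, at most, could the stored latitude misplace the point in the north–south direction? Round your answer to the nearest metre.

56 metres

Rounding to 3 decimal places leaves the latitude within ±0.0005° of the true value.
So the N–S error is at most 0.0005 × 111699 = 55.8495 m.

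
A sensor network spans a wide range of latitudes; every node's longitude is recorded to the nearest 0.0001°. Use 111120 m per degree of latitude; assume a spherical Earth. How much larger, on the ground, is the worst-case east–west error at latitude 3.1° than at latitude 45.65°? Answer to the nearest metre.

2 metres

Rounding to 4 decimal places leaves the longitude within ±5e-05° of the true value.
At 3.1°: 5e-05° × 111120 × cos 3.1° = 5e-05 × 111120 × 0.9985 ≈ 5.5479 m.
Error at 45.65° = 5e-05° × 111120 × cos 45.65° ≈ 5.556 × 0.6990 = 3.8839 m.
Difference: 5.5479 − 3.8839 = 1.664 m.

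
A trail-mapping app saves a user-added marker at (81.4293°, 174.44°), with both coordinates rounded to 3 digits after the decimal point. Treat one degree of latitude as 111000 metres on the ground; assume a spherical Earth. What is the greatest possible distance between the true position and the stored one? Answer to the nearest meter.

56 meters

Rounding to 3 decimal places leaves each coordinate within ±0.0005° of the true value.
N–S: 0.0005° × 111000 m/° = 55.5 m.
East–west component at 81.4293°: 0.0005° × 111000 × cos 81.4293° ≈ 0.0005 × 16542.3 ≈ 8.27115 m.
Combining orthogonally: (55.5² + 8.27115²)^½ ≈ 56.1129 m.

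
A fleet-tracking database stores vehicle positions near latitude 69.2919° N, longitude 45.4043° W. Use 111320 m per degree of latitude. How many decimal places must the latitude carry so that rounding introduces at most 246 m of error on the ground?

One degree of latitude covers 111320 m.
N decimal places → at most half a unit in the last place, 0.5 × 10⁻ᴺ° = 111320/2 × 10⁻ᴺ m.
Setting 55660 × 10⁻ᴺ ≤ 246 gives 10ᴺ ≥ 226.3, i.e. N ≥ 2.35.
At 2 places the error can reach 557 m, but 3 places keeps it to 55.7 m.

3 decimal places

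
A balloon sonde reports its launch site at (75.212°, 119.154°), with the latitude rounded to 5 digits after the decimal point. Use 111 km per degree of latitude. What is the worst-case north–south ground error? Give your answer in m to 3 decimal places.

0.555 m

Rounding to 5 decimal places leaves the latitude within ±5e-06° of the true value.
North–south distance: 5e-06° × 111000 m/° = 0.555 m.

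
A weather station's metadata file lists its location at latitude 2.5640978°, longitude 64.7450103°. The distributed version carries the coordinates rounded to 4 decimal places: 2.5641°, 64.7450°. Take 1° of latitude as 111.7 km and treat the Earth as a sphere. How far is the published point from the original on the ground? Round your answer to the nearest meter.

1 meters

Δlat = 2.5640978 − 2.5641 = -0.0000022°; Δlon = 64.7450103 − 64.7450 = +0.0000103°.
North–south shift: -0.0000022 × 111700 = -0.24574 m.
E–W at 2.5641°: 0.0000103° × 111700 × cos 2.5641° = 0.0000103 × 111700 × 0.9990 ≈ 1.14936 m.
Distance: √(0.24574² + 1.14936²) ≈ 1.17533 m.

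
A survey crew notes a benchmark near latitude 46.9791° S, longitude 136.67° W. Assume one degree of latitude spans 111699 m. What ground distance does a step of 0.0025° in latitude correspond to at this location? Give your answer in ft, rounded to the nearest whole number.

916 ft

0.0025° × 111699 m/° = 279.248 m.
In feet: 279.248 m ÷ 0.3048 ≈ 916.17 ft.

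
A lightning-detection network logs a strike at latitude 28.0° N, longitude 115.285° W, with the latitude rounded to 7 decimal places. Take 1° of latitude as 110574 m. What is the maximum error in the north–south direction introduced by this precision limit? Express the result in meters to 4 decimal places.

0.0055 meters

Rounding to 7 decimal places leaves the latitude within ±5e-08° of the true value.
So the N–S error is at most 5e-08 × 110574 = 0.0055287 m.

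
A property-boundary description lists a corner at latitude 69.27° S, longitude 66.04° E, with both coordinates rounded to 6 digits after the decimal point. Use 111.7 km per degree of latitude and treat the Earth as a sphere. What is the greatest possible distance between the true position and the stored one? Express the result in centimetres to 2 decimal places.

Rounding to 6 decimal places leaves each coordinate within ±5e-07° of the true value.
N–S: 5e-07° × 111700 m/° = 0.05585 m.
Longitude error → 5e-07 × 111700 × cos 69.27° = 5e-07 × 111700 × 0.3540 ≈ 0.0197689 m.
The two errors are perpendicular, so the maximum displacement is √(0.05585² + 0.0197689²) ≈ 0.0592455 m.
That is 0.0592455 m = 5.9246 cm.

5.92 centimetres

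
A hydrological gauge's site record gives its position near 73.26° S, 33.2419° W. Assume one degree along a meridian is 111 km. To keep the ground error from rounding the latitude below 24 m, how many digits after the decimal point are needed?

4

One degree of latitude covers 111000 m.
N decimal places → at most half a unit in the last place, 0.5 × 10⁻ᴺ° = 111000/2 × 10⁻ᴺ m.
Setting 55500 × 10⁻ᴺ ≤ 24 gives 10ᴺ ≥ 2312, i.e. N ≥ 3.36.
So 4 decimal places suffice (5.55 m); 3 would allow up to 55.5 m.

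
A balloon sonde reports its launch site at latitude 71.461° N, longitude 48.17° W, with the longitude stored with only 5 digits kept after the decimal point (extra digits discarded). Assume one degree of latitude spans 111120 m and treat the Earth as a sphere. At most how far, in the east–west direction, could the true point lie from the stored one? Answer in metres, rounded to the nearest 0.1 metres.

Truncating at 5 decimal places can drop up to a full unit in the last place, so the longitude may be off by as much as 1e-05°.
Parallels shrink by cos φ, so at 71.461° a degree of longitude is 111120 × 0.3180 ≈ 35330.6 m.
So at most 1e-05° × 35330.6 ≈ 0.353306 m east–west.

0.4 metres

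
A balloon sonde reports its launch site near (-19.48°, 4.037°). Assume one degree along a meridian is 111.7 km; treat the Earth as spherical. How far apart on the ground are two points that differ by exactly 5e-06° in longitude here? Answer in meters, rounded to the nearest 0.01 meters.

0.53 meters

5e-06° of longitude at 19.48° is 5e-06 × 111700 × cos 19.48° ≈ 5e-06 × 105306 = 0.52653 m.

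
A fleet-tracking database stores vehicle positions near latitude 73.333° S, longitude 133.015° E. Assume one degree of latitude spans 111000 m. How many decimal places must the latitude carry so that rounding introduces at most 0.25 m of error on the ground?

One degree of latitude covers 111000 m.
N decimal places → at most half a unit in the last place, 0.5 × 10⁻ᴺ° = 111000/2 × 10⁻ᴺ m.
Need 0.5 × 111000 × 10⁻ᴺ ≤ 0.25 → 10⁻ᴺ ≤ 4.505e-06, so N ≥ 5.35.
So 6 decimal places suffice (0.0555 m); 5 would allow up to 0.555 m.

6 decimal places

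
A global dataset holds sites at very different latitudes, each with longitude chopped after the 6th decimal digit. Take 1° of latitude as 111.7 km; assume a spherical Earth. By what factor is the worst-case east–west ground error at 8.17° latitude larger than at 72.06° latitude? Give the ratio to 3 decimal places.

Truncating at 6 decimal places can drop up to a full unit in the last place, so the longitude may be off by as much as 1e-06°.
At 8.17°: 1e-06° × 111700 × cos 8.17° = 1e-06 × 111700 × 0.9899 ≈ 0.11057 m.
At 72.06°: 1e-06° × 111700 × cos 72.06° = 1e-06 × 111700 × 0.3080 ≈ 0.034406 m.
The ratio reduces to cos 8.17° / cos 72.06° = 0.9899/0.3080 ≈ 3.2136.

3.214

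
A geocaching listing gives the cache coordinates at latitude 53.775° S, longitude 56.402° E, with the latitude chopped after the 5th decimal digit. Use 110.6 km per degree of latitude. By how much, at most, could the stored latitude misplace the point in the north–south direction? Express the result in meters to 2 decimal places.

Truncating at 5 decimal places can drop up to a full unit in the last place, so the latitude may be off by as much as 1e-05°.
North–south distance: 1e-05° × 110600 m/° = 1.106 m.

1.11 meters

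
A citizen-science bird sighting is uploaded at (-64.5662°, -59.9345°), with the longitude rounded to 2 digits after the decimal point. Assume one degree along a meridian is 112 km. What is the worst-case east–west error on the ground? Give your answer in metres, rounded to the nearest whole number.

Rounding to 2 decimal places leaves the longitude within ±0.005° of the true value.
One degree of longitude at 64.5662° is 112000 × cos 64.5662° ≈ 112000 × 0.4295 = 48100.4 m.
East–west error: 0.005° × 48100.4 m/° ≈ 240.502 m.

241 metres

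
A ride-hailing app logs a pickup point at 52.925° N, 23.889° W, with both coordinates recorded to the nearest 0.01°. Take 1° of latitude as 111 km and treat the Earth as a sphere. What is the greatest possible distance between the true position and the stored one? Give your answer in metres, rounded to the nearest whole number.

Rounding to 2 decimal places leaves each coordinate within ±0.005° of the true value.
Latitude error → 0.005 × 111000 = 555 m along the meridian.
E–W at 52.925°: 0.005° × 111000 × cos 52.925° = 0.005 × 111000 × 0.6029 ≈ 334.587 m.
Combining orthogonally: (555² + 334.587²)^½ ≈ 648.054 m.

648 metres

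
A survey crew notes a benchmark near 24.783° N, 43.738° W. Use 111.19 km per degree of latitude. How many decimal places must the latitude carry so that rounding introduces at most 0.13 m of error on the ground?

6

One degree of latitude covers 111190 m.
With N decimal places the half-ulp bound is 0.5·10⁻ᴺ°, or 0.5·10⁻ᴺ × 111190 m on the ground.
Setting 55595 × 10⁻ᴺ ≤ 0.13 gives 10ᴺ ≥ 4.277e+05, i.e. N ≥ 5.63.
So 6 decimal places suffice (0.0556 m); 5 would allow up to 0.556 m.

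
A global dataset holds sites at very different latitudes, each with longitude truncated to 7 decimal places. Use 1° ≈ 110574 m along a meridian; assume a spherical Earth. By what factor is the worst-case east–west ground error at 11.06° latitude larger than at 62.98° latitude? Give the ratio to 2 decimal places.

2.16

Truncating at 7 decimal places can drop up to a full unit in the last place, so the longitude may be off by as much as 1e-07°.
At 11.06°: 1e-07° × 110574 × cos 11.06° = 1e-07 × 110574 × 0.9814 ≈ 0.010852 m.
At 62.98°: 1e-07° × 110574 × cos 62.98° = 1e-07 × 110574 × 0.4543 ≈ 0.0050234 m.
The ratio reduces to cos 11.06° / cos 62.98° = 0.9814/0.4543 ≈ 2.1603.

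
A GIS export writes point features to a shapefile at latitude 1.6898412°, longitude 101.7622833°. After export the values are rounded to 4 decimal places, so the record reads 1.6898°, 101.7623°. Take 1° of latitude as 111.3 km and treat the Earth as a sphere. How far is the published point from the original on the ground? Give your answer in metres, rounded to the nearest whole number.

Δlat = 1.6898412 − 1.6898 = +0.0000412°; Δlon = 101.7622833 − 101.7623 = -0.0000167°.
N–S: 0.0000412° × 111300 m/° = 4.58556 m.
E–W at 1.6898°: -0.0000167° × 111300 × cos 1.6898° = -0.0000167 × 111300 × 0.9996 ≈ -1.8579 m.
Distance: √(4.58556² + 1.8579²) ≈ 4.94764 m.

5 metres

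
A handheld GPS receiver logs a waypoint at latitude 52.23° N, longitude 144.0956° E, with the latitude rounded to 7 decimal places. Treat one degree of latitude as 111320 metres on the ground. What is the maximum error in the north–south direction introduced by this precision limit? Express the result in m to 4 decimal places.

0.0056 m

Rounding to 7 decimal places leaves the latitude within ±5e-08° of the true value.
Along the meridian that is 5e-08° × 111320 m/° = 0.005566 m.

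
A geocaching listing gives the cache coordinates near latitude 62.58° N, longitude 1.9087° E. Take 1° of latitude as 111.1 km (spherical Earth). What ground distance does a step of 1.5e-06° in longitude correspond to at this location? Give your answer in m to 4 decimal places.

0.0767 m

1.5e-06° of longitude at 62.58° is 1.5e-06 × 111100 × cos 62.58° ≈ 1.5e-06 × 51162.6 = 0.0767439 m.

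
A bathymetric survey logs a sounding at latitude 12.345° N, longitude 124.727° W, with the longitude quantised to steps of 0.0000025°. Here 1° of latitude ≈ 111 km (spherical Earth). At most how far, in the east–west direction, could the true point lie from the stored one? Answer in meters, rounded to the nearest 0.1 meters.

With a 0.0000025° grid the true value lies within half a step, ±0.0000025°/2 = ±1.25e-06°, of the stored one.
Parallels shrink by cos φ, so at 12.345° a degree of longitude is 111000 × 0.9769 ≈ 108433 m.
East–west error: 1.25e-06° × 108433 m/° ≈ 0.135542 m.

0.1 meters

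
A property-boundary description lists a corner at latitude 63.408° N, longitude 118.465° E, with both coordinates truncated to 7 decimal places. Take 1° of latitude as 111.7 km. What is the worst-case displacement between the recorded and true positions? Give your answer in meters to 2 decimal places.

0.01 meters

Truncating at 7 decimal places can drop up to a full unit in the last place, so each coordinate may be off by as much as 1e-07°.
Latitude error → 1e-07 × 111700 = 0.01117 m along the meridian.
E–W at 63.408°: 1e-07° × 111700 × cos 63.408° = 1e-07 × 111700 × 0.4476 ≈ 0.00500007 m.
The two errors are perpendicular, so the maximum displacement is √(0.01117² + 0.00500007²) ≈ 0.012238 m.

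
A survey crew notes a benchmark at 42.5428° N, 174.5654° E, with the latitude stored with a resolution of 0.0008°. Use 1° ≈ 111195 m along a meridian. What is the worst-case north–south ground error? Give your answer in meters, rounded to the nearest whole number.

With a 0.0008° grid the true value lies within half a step, ±0.0008°/2 = ±0.0004°, of the stored one.
Along the meridian that is 0.0004° × 111195 m/° = 44.478 m.

44 meters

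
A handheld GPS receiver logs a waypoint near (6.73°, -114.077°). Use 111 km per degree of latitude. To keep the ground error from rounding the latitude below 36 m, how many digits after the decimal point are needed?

One degree of latitude covers 111000 m.
N decimal places → at most half a unit in the last place, 0.5 × 10⁻ᴺ° = 111000/2 × 10⁻ᴺ m.
Setting 55500 × 10⁻ᴺ ≤ 36 gives 10ᴺ ≥ 1542, i.e. N ≥ 3.19.
So 4 decimal places suffice (5.55 m); 3 would allow up to 55.5 m.

4 decimal places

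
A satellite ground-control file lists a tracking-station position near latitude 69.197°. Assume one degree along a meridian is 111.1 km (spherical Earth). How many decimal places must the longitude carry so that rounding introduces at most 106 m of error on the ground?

3 decimal places

At 69.197° one degree of longitude covers 111100 × cos 69.197° ≈ 111100 × 0.3552 ≈ 39457.8 m.
With N decimal places the half-ulp bound is 0.5·10⁻ᴺ°, or 0.5·10⁻ᴺ × 39457.8 m on the ground.
Setting 19728.9 × 10⁻ᴺ ≤ 106 gives 10ᴺ ≥ 186.1, i.e. N ≥ 2.27.
At 2 places the error can reach 197 m, but 3 places keeps it to 19.7 m.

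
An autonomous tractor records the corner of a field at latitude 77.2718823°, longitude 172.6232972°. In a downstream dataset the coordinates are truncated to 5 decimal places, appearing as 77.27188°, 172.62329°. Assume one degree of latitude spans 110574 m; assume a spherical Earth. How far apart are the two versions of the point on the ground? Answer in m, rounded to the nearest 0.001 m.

The latitude changed by +0.0000023° and the longitude by +0.0000072°.
N–S: 0.0000023° × 110574 m/° = 0.25432 m.
East–west at this latitude: 0.0000072° × 110574 × cos 77.2719° ≈ 0.0000072 × 24362.2 = 0.175408 m.
Hypotenuse of the two orthogonal shifts: √(0.25432² + 0.175408²) = 0.308945 m.

0.309 m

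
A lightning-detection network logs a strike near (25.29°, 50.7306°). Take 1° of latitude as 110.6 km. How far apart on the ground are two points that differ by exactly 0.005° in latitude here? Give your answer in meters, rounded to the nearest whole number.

553 meters

0.005° × 110600 m/° = 553 m.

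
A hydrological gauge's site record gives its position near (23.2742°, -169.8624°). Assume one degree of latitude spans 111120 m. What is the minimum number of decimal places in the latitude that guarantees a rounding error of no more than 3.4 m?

One degree of latitude covers 111120 m.
N decimal places → at most half a unit in the last place, 0.5 × 10⁻ᴺ° = 111120/2 × 10⁻ᴺ m.
Need 0.5 × 111120 × 10⁻ᴺ ≤ 3.4 → 10⁻ᴺ ≤ 6.120e-05, so N ≥ 4.21.
At 4 places the error can reach 5.56 m, but 5 places keeps it to 0.556 m.

5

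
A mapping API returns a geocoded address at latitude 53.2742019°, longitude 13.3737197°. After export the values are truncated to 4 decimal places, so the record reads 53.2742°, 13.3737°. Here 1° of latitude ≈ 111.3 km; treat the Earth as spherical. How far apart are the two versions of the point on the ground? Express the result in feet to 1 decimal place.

Δlat = 53.2742019 − 53.2742 = +0.0000019°; Δlon = 13.3737197 − 13.3737 = +0.0000197°.
North–south shift: 0.0000019 × 111300 = 0.21147 m.
East–west at this latitude: 0.0000197° × 111300 × cos 53.2742° ≈ 0.0000197 × 66555.9 = 1.31115 m.
Hypotenuse of the two orthogonal shifts: √(0.21147² + 1.31115²) = 1.32809 m.
Converting: 1.32809 m × 3.2808 ft/m ≈ 4.3573 ft.

4.4 feet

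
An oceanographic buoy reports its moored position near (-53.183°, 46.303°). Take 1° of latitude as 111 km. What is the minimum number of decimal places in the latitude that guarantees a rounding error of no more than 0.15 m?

One degree of latitude covers 111000 m.
N decimal places → at most half a unit in the last place, 0.5 × 10⁻ᴺ° = 111000/2 × 10⁻ᴺ m.
Need 0.5 × 111000 × 10⁻ᴺ ≤ 0.15 → 10⁻ᴺ ≤ 2.703e-06, so N ≥ 5.57.
At 5 places the error can reach 0.555 m, but 6 places keeps it to 0.0555 m.

6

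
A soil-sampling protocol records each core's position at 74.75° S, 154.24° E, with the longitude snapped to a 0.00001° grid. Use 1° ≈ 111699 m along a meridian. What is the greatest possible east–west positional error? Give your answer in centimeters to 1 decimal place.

14.7 centimeters

With a 0.00001° grid the true value lies within half a step, ±0.00001°/2 = ±5e-06°, of the stored one.
Parallels shrink by cos φ, so at 74.75° a degree of longitude is 111699 × 0.2630 ≈ 29380.3 m.
So at most 5e-06° × 29380.3 ≈ 0.146902 m east–west.
That is 0.146902 m = 14.69 cm.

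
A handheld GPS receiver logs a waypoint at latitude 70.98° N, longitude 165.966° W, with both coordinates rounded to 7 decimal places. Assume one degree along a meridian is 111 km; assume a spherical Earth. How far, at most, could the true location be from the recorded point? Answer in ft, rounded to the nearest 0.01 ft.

Rounding to 7 decimal places leaves each coordinate within ±5e-08° of the true value.
N–S: 5e-08° × 111000 m/° = 0.00555 m.
East–west component at 70.98°: 5e-08° × 111000 × cos 70.98° ≈ 5e-08 × 36174.7 ≈ 0.00180873 m.
Combining orthogonally: (0.00555² + 0.00180873²)^½ ≈ 0.0058373 m.
Converting: 0.0058373 m × 3.2808 ft/m ≈ 0.019151 ft.

0.02 ft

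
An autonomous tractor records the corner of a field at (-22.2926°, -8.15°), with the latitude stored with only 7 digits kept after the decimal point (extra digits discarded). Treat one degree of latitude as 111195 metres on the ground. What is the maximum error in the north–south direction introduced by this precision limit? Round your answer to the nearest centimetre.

Truncating at 7 decimal places can drop up to a full unit in the last place, so the latitude may be off by as much as 1e-07°.
So the N–S error is at most 1e-07 × 111195 = 0.0111195 m.
That is 0.0111195 m = 1.1119 cm.

1 centimetres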